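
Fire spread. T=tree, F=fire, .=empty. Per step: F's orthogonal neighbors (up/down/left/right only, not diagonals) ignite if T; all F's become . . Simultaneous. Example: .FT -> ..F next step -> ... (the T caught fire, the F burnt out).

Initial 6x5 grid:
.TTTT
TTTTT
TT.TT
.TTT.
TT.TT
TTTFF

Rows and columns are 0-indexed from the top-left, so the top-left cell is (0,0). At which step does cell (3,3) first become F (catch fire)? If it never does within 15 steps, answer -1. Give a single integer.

Step 1: cell (3,3)='T' (+3 fires, +2 burnt)
Step 2: cell (3,3)='F' (+2 fires, +3 burnt)
  -> target ignites at step 2
Step 3: cell (3,3)='.' (+4 fires, +2 burnt)
Step 4: cell (3,3)='.' (+4 fires, +4 burnt)
Step 5: cell (3,3)='.' (+4 fires, +4 burnt)
Step 6: cell (3,3)='.' (+4 fires, +4 burnt)
Step 7: cell (3,3)='.' (+2 fires, +4 burnt)
Step 8: cell (3,3)='.' (+0 fires, +2 burnt)
  fire out at step 8

2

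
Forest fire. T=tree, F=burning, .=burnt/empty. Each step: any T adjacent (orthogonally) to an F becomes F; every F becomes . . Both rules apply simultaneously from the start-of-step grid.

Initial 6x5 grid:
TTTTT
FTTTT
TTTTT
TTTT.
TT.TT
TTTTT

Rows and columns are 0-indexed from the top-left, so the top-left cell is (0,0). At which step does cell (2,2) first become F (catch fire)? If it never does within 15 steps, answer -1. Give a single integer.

Step 1: cell (2,2)='T' (+3 fires, +1 burnt)
Step 2: cell (2,2)='T' (+4 fires, +3 burnt)
Step 3: cell (2,2)='F' (+5 fires, +4 burnt)
  -> target ignites at step 3
Step 4: cell (2,2)='.' (+6 fires, +5 burnt)
Step 5: cell (2,2)='.' (+4 fires, +6 burnt)
Step 6: cell (2,2)='.' (+2 fires, +4 burnt)
Step 7: cell (2,2)='.' (+2 fires, +2 burnt)
Step 8: cell (2,2)='.' (+1 fires, +2 burnt)
Step 9: cell (2,2)='.' (+0 fires, +1 burnt)
  fire out at step 9

3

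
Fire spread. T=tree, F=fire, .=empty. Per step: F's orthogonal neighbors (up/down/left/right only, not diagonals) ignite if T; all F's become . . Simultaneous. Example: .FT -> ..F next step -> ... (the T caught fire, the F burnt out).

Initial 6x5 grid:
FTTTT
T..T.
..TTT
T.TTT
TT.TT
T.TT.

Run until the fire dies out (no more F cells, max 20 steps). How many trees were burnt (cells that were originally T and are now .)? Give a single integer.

Step 1: +2 fires, +1 burnt (F count now 2)
Step 2: +1 fires, +2 burnt (F count now 1)
Step 3: +1 fires, +1 burnt (F count now 1)
Step 4: +2 fires, +1 burnt (F count now 2)
Step 5: +1 fires, +2 burnt (F count now 1)
Step 6: +3 fires, +1 burnt (F count now 3)
Step 7: +3 fires, +3 burnt (F count now 3)
Step 8: +2 fires, +3 burnt (F count now 2)
Step 9: +1 fires, +2 burnt (F count now 1)
Step 10: +0 fires, +1 burnt (F count now 0)
Fire out after step 10
Initially T: 20, now '.': 26
Total burnt (originally-T cells now '.'): 16

Answer: 16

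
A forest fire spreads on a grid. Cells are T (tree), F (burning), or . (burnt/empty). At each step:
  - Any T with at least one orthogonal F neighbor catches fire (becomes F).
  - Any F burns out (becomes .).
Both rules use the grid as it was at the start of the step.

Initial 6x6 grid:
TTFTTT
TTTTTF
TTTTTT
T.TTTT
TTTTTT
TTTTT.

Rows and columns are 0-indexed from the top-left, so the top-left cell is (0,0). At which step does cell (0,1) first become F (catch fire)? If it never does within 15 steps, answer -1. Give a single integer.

Step 1: cell (0,1)='F' (+6 fires, +2 burnt)
  -> target ignites at step 1
Step 2: cell (0,1)='.' (+7 fires, +6 burnt)
Step 3: cell (0,1)='.' (+6 fires, +7 burnt)
Step 4: cell (0,1)='.' (+4 fires, +6 burnt)
Step 5: cell (0,1)='.' (+5 fires, +4 burnt)
Step 6: cell (0,1)='.' (+3 fires, +5 burnt)
Step 7: cell (0,1)='.' (+1 fires, +3 burnt)
Step 8: cell (0,1)='.' (+0 fires, +1 burnt)
  fire out at step 8

1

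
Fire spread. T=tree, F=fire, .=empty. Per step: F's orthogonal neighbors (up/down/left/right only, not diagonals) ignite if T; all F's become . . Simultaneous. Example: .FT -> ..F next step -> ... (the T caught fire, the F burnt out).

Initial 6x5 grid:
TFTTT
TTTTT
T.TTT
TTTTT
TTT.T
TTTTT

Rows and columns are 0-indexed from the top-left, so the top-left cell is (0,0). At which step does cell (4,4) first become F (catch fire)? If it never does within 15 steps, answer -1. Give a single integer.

Step 1: cell (4,4)='T' (+3 fires, +1 burnt)
Step 2: cell (4,4)='T' (+3 fires, +3 burnt)
Step 3: cell (4,4)='T' (+4 fires, +3 burnt)
Step 4: cell (4,4)='T' (+4 fires, +4 burnt)
Step 5: cell (4,4)='T' (+5 fires, +4 burnt)
Step 6: cell (4,4)='T' (+4 fires, +5 burnt)
Step 7: cell (4,4)='F' (+3 fires, +4 burnt)
  -> target ignites at step 7
Step 8: cell (4,4)='.' (+1 fires, +3 burnt)
Step 9: cell (4,4)='.' (+0 fires, +1 burnt)
  fire out at step 9

7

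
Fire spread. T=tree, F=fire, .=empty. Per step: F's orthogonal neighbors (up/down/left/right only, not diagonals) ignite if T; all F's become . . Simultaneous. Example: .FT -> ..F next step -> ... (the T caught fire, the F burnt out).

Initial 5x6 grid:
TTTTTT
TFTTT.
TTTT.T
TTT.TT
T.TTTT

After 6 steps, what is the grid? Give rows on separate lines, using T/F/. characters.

Step 1: 4 trees catch fire, 1 burn out
  TFTTTT
  F.FTT.
  TFTT.T
  TTT.TT
  T.TTTT
Step 2: 6 trees catch fire, 4 burn out
  F.FTTT
  ...FT.
  F.FT.T
  TFT.TT
  T.TTTT
Step 3: 5 trees catch fire, 6 burn out
  ...FTT
  ....F.
  ...F.T
  F.F.TT
  T.TTTT
Step 4: 3 trees catch fire, 5 burn out
  ....FT
  ......
  .....T
  ....TT
  F.FTTT
Step 5: 2 trees catch fire, 3 burn out
  .....F
  ......
  .....T
  ....TT
  ...FTT
Step 6: 1 trees catch fire, 2 burn out
  ......
  ......
  .....T
  ....TT
  ....FT

......
......
.....T
....TT
....FT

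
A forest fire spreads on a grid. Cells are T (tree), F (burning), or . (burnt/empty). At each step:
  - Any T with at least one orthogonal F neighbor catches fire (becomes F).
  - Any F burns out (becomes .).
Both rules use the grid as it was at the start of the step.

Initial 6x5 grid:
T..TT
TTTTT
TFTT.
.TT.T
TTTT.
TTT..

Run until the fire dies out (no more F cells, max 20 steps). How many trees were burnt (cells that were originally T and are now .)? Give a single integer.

Answer: 20

Derivation:
Step 1: +4 fires, +1 burnt (F count now 4)
Step 2: +5 fires, +4 burnt (F count now 5)
Step 3: +5 fires, +5 burnt (F count now 5)
Step 4: +5 fires, +5 burnt (F count now 5)
Step 5: +1 fires, +5 burnt (F count now 1)
Step 6: +0 fires, +1 burnt (F count now 0)
Fire out after step 6
Initially T: 21, now '.': 29
Total burnt (originally-T cells now '.'): 20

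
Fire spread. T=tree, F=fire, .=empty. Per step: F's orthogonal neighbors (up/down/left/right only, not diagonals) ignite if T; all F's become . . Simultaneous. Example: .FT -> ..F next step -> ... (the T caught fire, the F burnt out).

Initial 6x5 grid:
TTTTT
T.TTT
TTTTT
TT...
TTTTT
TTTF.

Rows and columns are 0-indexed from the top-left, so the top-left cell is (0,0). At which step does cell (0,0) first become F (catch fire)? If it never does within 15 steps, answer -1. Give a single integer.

Step 1: cell (0,0)='T' (+2 fires, +1 burnt)
Step 2: cell (0,0)='T' (+3 fires, +2 burnt)
Step 3: cell (0,0)='T' (+2 fires, +3 burnt)
Step 4: cell (0,0)='T' (+2 fires, +2 burnt)
Step 5: cell (0,0)='T' (+2 fires, +2 burnt)
Step 6: cell (0,0)='T' (+2 fires, +2 burnt)
Step 7: cell (0,0)='T' (+3 fires, +2 burnt)
Step 8: cell (0,0)='F' (+4 fires, +3 burnt)
  -> target ignites at step 8
Step 9: cell (0,0)='.' (+3 fires, +4 burnt)
Step 10: cell (0,0)='.' (+1 fires, +3 burnt)
Step 11: cell (0,0)='.' (+0 fires, +1 burnt)
  fire out at step 11

8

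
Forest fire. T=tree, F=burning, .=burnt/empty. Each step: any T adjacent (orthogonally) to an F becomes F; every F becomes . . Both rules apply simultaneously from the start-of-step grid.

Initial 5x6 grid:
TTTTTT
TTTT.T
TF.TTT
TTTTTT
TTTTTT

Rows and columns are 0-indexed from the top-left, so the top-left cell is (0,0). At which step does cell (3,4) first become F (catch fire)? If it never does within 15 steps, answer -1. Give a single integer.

Step 1: cell (3,4)='T' (+3 fires, +1 burnt)
Step 2: cell (3,4)='T' (+6 fires, +3 burnt)
Step 3: cell (3,4)='T' (+6 fires, +6 burnt)
Step 4: cell (3,4)='F' (+4 fires, +6 burnt)
  -> target ignites at step 4
Step 5: cell (3,4)='.' (+4 fires, +4 burnt)
Step 6: cell (3,4)='.' (+3 fires, +4 burnt)
Step 7: cell (3,4)='.' (+1 fires, +3 burnt)
Step 8: cell (3,4)='.' (+0 fires, +1 burnt)
  fire out at step 8

4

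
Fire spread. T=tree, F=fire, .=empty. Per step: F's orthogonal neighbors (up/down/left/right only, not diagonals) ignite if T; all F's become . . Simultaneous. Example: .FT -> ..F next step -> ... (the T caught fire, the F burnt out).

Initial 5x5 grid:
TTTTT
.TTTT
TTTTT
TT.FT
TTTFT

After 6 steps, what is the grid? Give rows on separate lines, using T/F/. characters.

Step 1: 4 trees catch fire, 2 burn out
  TTTTT
  .TTTT
  TTTFT
  TT..F
  TTF.F
Step 2: 4 trees catch fire, 4 burn out
  TTTTT
  .TTFT
  TTF.F
  TT...
  TF...
Step 3: 6 trees catch fire, 4 burn out
  TTTFT
  .TF.F
  TF...
  TF...
  F....
Step 4: 5 trees catch fire, 6 burn out
  TTF.F
  .F...
  F....
  F....
  .....
Step 5: 1 trees catch fire, 5 burn out
  TF...
  .....
  .....
  .....
  .....
Step 6: 1 trees catch fire, 1 burn out
  F....
  .....
  .....
  .....
  .....

F....
.....
.....
.....
.....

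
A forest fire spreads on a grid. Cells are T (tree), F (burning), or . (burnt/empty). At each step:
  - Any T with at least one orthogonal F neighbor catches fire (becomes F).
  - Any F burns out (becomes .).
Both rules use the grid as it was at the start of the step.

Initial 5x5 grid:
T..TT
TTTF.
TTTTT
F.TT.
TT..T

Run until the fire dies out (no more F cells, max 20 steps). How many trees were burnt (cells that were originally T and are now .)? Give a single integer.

Step 1: +5 fires, +2 burnt (F count now 5)
Step 2: +8 fires, +5 burnt (F count now 8)
Step 3: +2 fires, +8 burnt (F count now 2)
Step 4: +0 fires, +2 burnt (F count now 0)
Fire out after step 4
Initially T: 16, now '.': 24
Total burnt (originally-T cells now '.'): 15

Answer: 15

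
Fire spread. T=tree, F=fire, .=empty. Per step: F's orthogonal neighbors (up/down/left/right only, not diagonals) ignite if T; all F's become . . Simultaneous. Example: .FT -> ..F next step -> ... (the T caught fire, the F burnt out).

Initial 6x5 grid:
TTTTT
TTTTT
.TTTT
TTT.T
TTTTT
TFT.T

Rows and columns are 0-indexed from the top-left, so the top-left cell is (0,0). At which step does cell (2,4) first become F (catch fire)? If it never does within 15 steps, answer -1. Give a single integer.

Step 1: cell (2,4)='T' (+3 fires, +1 burnt)
Step 2: cell (2,4)='T' (+3 fires, +3 burnt)
Step 3: cell (2,4)='T' (+4 fires, +3 burnt)
Step 4: cell (2,4)='T' (+3 fires, +4 burnt)
Step 5: cell (2,4)='T' (+6 fires, +3 burnt)
Step 6: cell (2,4)='F' (+4 fires, +6 burnt)
  -> target ignites at step 6
Step 7: cell (2,4)='.' (+2 fires, +4 burnt)
Step 8: cell (2,4)='.' (+1 fires, +2 burnt)
Step 9: cell (2,4)='.' (+0 fires, +1 burnt)
  fire out at step 9

6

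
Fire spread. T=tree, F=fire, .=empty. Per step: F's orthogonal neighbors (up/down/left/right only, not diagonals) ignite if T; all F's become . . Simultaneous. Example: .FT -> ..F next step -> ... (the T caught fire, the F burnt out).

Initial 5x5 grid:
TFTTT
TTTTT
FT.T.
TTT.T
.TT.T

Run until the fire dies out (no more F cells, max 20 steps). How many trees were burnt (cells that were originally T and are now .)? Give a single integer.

Step 1: +6 fires, +2 burnt (F count now 6)
Step 2: +3 fires, +6 burnt (F count now 3)
Step 3: +4 fires, +3 burnt (F count now 4)
Step 4: +3 fires, +4 burnt (F count now 3)
Step 5: +0 fires, +3 burnt (F count now 0)
Fire out after step 5
Initially T: 18, now '.': 23
Total burnt (originally-T cells now '.'): 16

Answer: 16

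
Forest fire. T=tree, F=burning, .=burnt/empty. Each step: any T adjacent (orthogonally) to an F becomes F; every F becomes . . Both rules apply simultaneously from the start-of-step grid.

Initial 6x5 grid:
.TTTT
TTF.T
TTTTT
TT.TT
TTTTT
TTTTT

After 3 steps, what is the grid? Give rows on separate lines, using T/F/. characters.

Step 1: 3 trees catch fire, 1 burn out
  .TFTT
  TF..T
  TTFTT
  TT.TT
  TTTTT
  TTTTT
Step 2: 5 trees catch fire, 3 burn out
  .F.FT
  F...T
  TF.FT
  TT.TT
  TTTTT
  TTTTT
Step 3: 5 trees catch fire, 5 burn out
  ....F
  ....T
  F...F
  TF.FT
  TTTTT
  TTTTT

....F
....T
F...F
TF.FT
TTTTT
TTTTT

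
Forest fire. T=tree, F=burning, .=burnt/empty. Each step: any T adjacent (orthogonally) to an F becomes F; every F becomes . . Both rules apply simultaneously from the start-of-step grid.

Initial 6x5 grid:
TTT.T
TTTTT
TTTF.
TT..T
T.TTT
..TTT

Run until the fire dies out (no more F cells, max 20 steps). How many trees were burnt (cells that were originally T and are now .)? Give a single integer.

Step 1: +2 fires, +1 burnt (F count now 2)
Step 2: +3 fires, +2 burnt (F count now 3)
Step 3: +5 fires, +3 burnt (F count now 5)
Step 4: +3 fires, +5 burnt (F count now 3)
Step 5: +2 fires, +3 burnt (F count now 2)
Step 6: +0 fires, +2 burnt (F count now 0)
Fire out after step 6
Initially T: 22, now '.': 23
Total burnt (originally-T cells now '.'): 15

Answer: 15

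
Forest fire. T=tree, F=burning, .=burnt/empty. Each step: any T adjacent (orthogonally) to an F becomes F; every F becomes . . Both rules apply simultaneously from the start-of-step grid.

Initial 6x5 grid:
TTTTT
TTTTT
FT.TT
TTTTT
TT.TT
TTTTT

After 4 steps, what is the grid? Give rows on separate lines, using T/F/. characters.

Step 1: 3 trees catch fire, 1 burn out
  TTTTT
  FTTTT
  .F.TT
  FTTTT
  TT.TT
  TTTTT
Step 2: 4 trees catch fire, 3 burn out
  FTTTT
  .FTTT
  ...TT
  .FTTT
  FT.TT
  TTTTT
Step 3: 5 trees catch fire, 4 burn out
  .FTTT
  ..FTT
  ...TT
  ..FTT
  .F.TT
  FTTTT
Step 4: 4 trees catch fire, 5 burn out
  ..FTT
  ...FT
  ...TT
  ...FT
  ...TT
  .FTTT

..FTT
...FT
...TT
...FT
...TT
.FTTT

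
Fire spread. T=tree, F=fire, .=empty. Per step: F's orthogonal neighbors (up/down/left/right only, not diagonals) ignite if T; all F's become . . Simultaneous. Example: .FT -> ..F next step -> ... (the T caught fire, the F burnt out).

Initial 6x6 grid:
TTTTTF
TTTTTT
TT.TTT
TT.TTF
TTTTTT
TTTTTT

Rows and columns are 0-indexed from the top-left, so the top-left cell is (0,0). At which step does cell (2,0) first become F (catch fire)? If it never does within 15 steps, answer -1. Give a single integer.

Step 1: cell (2,0)='T' (+5 fires, +2 burnt)
Step 2: cell (2,0)='T' (+6 fires, +5 burnt)
Step 3: cell (2,0)='T' (+5 fires, +6 burnt)
Step 4: cell (2,0)='T' (+4 fires, +5 burnt)
Step 5: cell (2,0)='T' (+4 fires, +4 burnt)
Step 6: cell (2,0)='T' (+5 fires, +4 burnt)
Step 7: cell (2,0)='F' (+3 fires, +5 burnt)
  -> target ignites at step 7
Step 8: cell (2,0)='.' (+0 fires, +3 burnt)
  fire out at step 8

7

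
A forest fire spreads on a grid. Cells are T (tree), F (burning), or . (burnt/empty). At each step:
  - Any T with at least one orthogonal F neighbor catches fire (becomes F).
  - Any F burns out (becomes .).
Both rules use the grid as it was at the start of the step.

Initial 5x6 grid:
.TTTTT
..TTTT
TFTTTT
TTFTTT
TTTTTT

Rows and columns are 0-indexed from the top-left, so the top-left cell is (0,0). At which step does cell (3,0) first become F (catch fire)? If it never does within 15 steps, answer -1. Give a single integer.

Step 1: cell (3,0)='T' (+5 fires, +2 burnt)
Step 2: cell (3,0)='F' (+6 fires, +5 burnt)
  -> target ignites at step 2
Step 3: cell (3,0)='.' (+6 fires, +6 burnt)
Step 4: cell (3,0)='.' (+5 fires, +6 burnt)
Step 5: cell (3,0)='.' (+2 fires, +5 burnt)
Step 6: cell (3,0)='.' (+1 fires, +2 burnt)
Step 7: cell (3,0)='.' (+0 fires, +1 burnt)
  fire out at step 7

2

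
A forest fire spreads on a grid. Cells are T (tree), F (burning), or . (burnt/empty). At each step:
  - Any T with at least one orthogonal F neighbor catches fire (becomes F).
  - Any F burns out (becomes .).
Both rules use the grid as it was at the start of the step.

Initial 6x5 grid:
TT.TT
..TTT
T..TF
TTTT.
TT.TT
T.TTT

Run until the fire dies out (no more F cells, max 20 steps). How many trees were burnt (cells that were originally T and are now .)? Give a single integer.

Step 1: +2 fires, +1 burnt (F count now 2)
Step 2: +3 fires, +2 burnt (F count now 3)
Step 3: +4 fires, +3 burnt (F count now 4)
Step 4: +3 fires, +4 burnt (F count now 3)
Step 5: +4 fires, +3 burnt (F count now 4)
Step 6: +2 fires, +4 burnt (F count now 2)
Step 7: +1 fires, +2 burnt (F count now 1)
Step 8: +0 fires, +1 burnt (F count now 0)
Fire out after step 8
Initially T: 21, now '.': 28
Total burnt (originally-T cells now '.'): 19

Answer: 19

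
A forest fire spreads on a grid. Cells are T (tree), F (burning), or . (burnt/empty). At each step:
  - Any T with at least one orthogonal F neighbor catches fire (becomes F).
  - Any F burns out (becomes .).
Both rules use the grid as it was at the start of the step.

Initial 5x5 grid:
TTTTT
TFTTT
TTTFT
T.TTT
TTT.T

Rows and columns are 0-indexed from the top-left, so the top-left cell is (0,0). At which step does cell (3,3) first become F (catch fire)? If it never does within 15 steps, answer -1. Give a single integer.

Step 1: cell (3,3)='F' (+8 fires, +2 burnt)
  -> target ignites at step 1
Step 2: cell (3,3)='.' (+7 fires, +8 burnt)
Step 3: cell (3,3)='.' (+4 fires, +7 burnt)
Step 4: cell (3,3)='.' (+2 fires, +4 burnt)
Step 5: cell (3,3)='.' (+0 fires, +2 burnt)
  fire out at step 5

1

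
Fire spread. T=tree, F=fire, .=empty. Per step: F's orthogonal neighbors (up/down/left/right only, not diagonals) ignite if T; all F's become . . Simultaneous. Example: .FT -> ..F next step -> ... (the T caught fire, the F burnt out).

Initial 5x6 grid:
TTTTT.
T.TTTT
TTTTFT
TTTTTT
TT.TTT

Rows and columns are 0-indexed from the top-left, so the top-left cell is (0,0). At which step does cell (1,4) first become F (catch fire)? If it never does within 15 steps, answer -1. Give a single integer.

Step 1: cell (1,4)='F' (+4 fires, +1 burnt)
  -> target ignites at step 1
Step 2: cell (1,4)='.' (+7 fires, +4 burnt)
Step 3: cell (1,4)='.' (+6 fires, +7 burnt)
Step 4: cell (1,4)='.' (+3 fires, +6 burnt)
Step 5: cell (1,4)='.' (+4 fires, +3 burnt)
Step 6: cell (1,4)='.' (+2 fires, +4 burnt)
Step 7: cell (1,4)='.' (+0 fires, +2 burnt)
  fire out at step 7

1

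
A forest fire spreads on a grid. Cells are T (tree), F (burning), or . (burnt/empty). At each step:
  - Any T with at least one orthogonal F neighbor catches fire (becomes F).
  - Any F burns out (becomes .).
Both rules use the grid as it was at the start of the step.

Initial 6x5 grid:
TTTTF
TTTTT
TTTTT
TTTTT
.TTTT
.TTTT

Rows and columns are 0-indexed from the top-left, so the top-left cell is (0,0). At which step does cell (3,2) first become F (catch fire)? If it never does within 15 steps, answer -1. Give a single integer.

Step 1: cell (3,2)='T' (+2 fires, +1 burnt)
Step 2: cell (3,2)='T' (+3 fires, +2 burnt)
Step 3: cell (3,2)='T' (+4 fires, +3 burnt)
Step 4: cell (3,2)='T' (+5 fires, +4 burnt)
Step 5: cell (3,2)='F' (+5 fires, +5 burnt)
  -> target ignites at step 5
Step 6: cell (3,2)='.' (+4 fires, +5 burnt)
Step 7: cell (3,2)='.' (+3 fires, +4 burnt)
Step 8: cell (3,2)='.' (+1 fires, +3 burnt)
Step 9: cell (3,2)='.' (+0 fires, +1 burnt)
  fire out at step 9

5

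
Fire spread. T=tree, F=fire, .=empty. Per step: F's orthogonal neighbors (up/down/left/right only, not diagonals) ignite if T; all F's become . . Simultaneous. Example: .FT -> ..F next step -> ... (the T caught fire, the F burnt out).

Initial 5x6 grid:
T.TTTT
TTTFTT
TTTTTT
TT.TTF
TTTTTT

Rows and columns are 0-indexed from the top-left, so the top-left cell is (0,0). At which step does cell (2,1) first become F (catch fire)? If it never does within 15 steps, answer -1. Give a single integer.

Step 1: cell (2,1)='T' (+7 fires, +2 burnt)
Step 2: cell (2,1)='T' (+8 fires, +7 burnt)
Step 3: cell (2,1)='F' (+4 fires, +8 burnt)
  -> target ignites at step 3
Step 4: cell (2,1)='.' (+4 fires, +4 burnt)
Step 5: cell (2,1)='.' (+2 fires, +4 burnt)
Step 6: cell (2,1)='.' (+1 fires, +2 burnt)
Step 7: cell (2,1)='.' (+0 fires, +1 burnt)
  fire out at step 7

3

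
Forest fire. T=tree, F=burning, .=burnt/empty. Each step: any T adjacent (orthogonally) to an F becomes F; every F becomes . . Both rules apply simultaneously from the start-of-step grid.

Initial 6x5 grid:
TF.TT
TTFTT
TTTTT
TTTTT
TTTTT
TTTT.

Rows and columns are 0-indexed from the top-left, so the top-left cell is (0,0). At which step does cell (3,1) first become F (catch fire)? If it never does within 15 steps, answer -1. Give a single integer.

Step 1: cell (3,1)='T' (+4 fires, +2 burnt)
Step 2: cell (3,1)='T' (+6 fires, +4 burnt)
Step 3: cell (3,1)='F' (+6 fires, +6 burnt)
  -> target ignites at step 3
Step 4: cell (3,1)='.' (+5 fires, +6 burnt)
Step 5: cell (3,1)='.' (+4 fires, +5 burnt)
Step 6: cell (3,1)='.' (+1 fires, +4 burnt)
Step 7: cell (3,1)='.' (+0 fires, +1 burnt)
  fire out at step 7

3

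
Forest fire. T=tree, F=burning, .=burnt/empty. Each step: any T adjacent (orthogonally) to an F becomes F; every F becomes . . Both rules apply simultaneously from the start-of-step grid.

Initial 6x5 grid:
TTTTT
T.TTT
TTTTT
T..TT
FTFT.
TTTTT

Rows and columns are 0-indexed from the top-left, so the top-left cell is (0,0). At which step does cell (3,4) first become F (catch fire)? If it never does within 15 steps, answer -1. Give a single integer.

Step 1: cell (3,4)='T' (+5 fires, +2 burnt)
Step 2: cell (3,4)='T' (+4 fires, +5 burnt)
Step 3: cell (3,4)='F' (+5 fires, +4 burnt)
  -> target ignites at step 3
Step 4: cell (3,4)='.' (+4 fires, +5 burnt)
Step 5: cell (3,4)='.' (+4 fires, +4 burnt)
Step 6: cell (3,4)='.' (+2 fires, +4 burnt)
Step 7: cell (3,4)='.' (+0 fires, +2 burnt)
  fire out at step 7

3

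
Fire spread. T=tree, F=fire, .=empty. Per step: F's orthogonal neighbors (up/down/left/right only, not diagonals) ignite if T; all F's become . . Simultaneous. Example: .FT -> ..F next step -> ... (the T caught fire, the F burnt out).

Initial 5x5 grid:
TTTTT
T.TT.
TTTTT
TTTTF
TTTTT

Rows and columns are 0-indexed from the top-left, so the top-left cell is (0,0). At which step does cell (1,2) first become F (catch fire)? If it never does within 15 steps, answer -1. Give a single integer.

Step 1: cell (1,2)='T' (+3 fires, +1 burnt)
Step 2: cell (1,2)='T' (+3 fires, +3 burnt)
Step 3: cell (1,2)='T' (+4 fires, +3 burnt)
Step 4: cell (1,2)='F' (+5 fires, +4 burnt)
  -> target ignites at step 4
Step 5: cell (1,2)='.' (+4 fires, +5 burnt)
Step 6: cell (1,2)='.' (+2 fires, +4 burnt)
Step 7: cell (1,2)='.' (+1 fires, +2 burnt)
Step 8: cell (1,2)='.' (+0 fires, +1 burnt)
  fire out at step 8

4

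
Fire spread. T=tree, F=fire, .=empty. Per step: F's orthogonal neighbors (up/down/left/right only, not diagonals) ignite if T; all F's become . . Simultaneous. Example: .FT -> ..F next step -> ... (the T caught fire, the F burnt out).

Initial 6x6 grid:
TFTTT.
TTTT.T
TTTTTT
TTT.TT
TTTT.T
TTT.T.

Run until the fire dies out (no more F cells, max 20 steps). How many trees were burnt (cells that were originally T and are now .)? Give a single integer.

Answer: 28

Derivation:
Step 1: +3 fires, +1 burnt (F count now 3)
Step 2: +4 fires, +3 burnt (F count now 4)
Step 3: +5 fires, +4 burnt (F count now 5)
Step 4: +4 fires, +5 burnt (F count now 4)
Step 5: +4 fires, +4 burnt (F count now 4)
Step 6: +5 fires, +4 burnt (F count now 5)
Step 7: +2 fires, +5 burnt (F count now 2)
Step 8: +1 fires, +2 burnt (F count now 1)
Step 9: +0 fires, +1 burnt (F count now 0)
Fire out after step 9
Initially T: 29, now '.': 35
Total burnt (originally-T cells now '.'): 28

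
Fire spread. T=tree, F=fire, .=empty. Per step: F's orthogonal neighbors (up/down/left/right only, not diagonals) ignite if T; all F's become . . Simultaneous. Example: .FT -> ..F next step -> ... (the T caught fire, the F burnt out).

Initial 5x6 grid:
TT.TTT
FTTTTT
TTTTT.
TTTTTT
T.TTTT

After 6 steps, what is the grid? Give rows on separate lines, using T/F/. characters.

Step 1: 3 trees catch fire, 1 burn out
  FT.TTT
  .FTTTT
  FTTTT.
  TTTTTT
  T.TTTT
Step 2: 4 trees catch fire, 3 burn out
  .F.TTT
  ..FTTT
  .FTTT.
  FTTTTT
  T.TTTT
Step 3: 4 trees catch fire, 4 burn out
  ...TTT
  ...FTT
  ..FTT.
  .FTTTT
  F.TTTT
Step 4: 4 trees catch fire, 4 burn out
  ...FTT
  ....FT
  ...FT.
  ..FTTT
  ..TTTT
Step 5: 5 trees catch fire, 4 burn out
  ....FT
  .....F
  ....F.
  ...FTT
  ..FTTT
Step 6: 3 trees catch fire, 5 burn out
  .....F
  ......
  ......
  ....FT
  ...FTT

.....F
......
......
....FT
...FTT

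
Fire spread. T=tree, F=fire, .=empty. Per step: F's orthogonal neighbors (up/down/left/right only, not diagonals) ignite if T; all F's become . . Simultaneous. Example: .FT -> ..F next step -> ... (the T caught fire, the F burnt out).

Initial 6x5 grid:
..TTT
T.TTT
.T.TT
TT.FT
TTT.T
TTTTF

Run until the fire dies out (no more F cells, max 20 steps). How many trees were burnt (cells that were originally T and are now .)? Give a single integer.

Answer: 20

Derivation:
Step 1: +4 fires, +2 burnt (F count now 4)
Step 2: +3 fires, +4 burnt (F count now 3)
Step 3: +5 fires, +3 burnt (F count now 5)
Step 4: +4 fires, +5 burnt (F count now 4)
Step 5: +2 fires, +4 burnt (F count now 2)
Step 6: +2 fires, +2 burnt (F count now 2)
Step 7: +0 fires, +2 burnt (F count now 0)
Fire out after step 7
Initially T: 21, now '.': 29
Total burnt (originally-T cells now '.'): 20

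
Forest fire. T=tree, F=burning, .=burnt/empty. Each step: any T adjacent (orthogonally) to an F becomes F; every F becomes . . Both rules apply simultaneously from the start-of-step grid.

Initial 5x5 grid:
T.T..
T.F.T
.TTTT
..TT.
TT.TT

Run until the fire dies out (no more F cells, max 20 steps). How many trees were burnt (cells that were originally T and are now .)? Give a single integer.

Step 1: +2 fires, +1 burnt (F count now 2)
Step 2: +3 fires, +2 burnt (F count now 3)
Step 3: +2 fires, +3 burnt (F count now 2)
Step 4: +2 fires, +2 burnt (F count now 2)
Step 5: +1 fires, +2 burnt (F count now 1)
Step 6: +0 fires, +1 burnt (F count now 0)
Fire out after step 6
Initially T: 14, now '.': 21
Total burnt (originally-T cells now '.'): 10

Answer: 10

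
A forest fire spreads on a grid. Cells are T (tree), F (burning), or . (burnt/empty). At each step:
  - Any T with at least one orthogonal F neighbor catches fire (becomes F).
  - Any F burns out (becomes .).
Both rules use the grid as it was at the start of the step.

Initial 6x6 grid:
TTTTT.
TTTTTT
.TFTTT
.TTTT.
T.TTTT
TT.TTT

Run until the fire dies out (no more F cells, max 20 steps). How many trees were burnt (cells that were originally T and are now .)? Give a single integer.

Step 1: +4 fires, +1 burnt (F count now 4)
Step 2: +7 fires, +4 burnt (F count now 7)
Step 3: +7 fires, +7 burnt (F count now 7)
Step 4: +5 fires, +7 burnt (F count now 5)
Step 5: +2 fires, +5 burnt (F count now 2)
Step 6: +1 fires, +2 burnt (F count now 1)
Step 7: +0 fires, +1 burnt (F count now 0)
Fire out after step 7
Initially T: 29, now '.': 33
Total burnt (originally-T cells now '.'): 26

Answer: 26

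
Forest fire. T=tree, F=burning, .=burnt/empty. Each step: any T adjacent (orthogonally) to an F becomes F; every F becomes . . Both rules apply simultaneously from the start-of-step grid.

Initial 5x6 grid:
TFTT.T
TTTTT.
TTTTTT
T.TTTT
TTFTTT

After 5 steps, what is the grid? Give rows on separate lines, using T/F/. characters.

Step 1: 6 trees catch fire, 2 burn out
  F.FT.T
  TFTTT.
  TTTTTT
  T.FTTT
  TF.FTT
Step 2: 8 trees catch fire, 6 burn out
  ...F.T
  F.FTT.
  TFFTTT
  T..FTT
  F...FT
Step 3: 6 trees catch fire, 8 burn out
  .....T
  ...FT.
  F..FTT
  F...FT
  .....F
Step 4: 3 trees catch fire, 6 burn out
  .....T
  ....F.
  ....FT
  .....F
  ......
Step 5: 1 trees catch fire, 3 burn out
  .....T
  ......
  .....F
  ......
  ......

.....T
......
.....F
......
......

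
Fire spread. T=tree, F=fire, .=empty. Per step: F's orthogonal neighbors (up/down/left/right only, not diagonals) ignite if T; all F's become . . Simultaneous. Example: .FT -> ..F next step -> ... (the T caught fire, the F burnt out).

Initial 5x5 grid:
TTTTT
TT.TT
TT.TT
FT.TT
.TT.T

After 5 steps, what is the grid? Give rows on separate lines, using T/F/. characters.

Step 1: 2 trees catch fire, 1 burn out
  TTTTT
  TT.TT
  FT.TT
  .F.TT
  .TT.T
Step 2: 3 trees catch fire, 2 burn out
  TTTTT
  FT.TT
  .F.TT
  ...TT
  .FT.T
Step 3: 3 trees catch fire, 3 burn out
  FTTTT
  .F.TT
  ...TT
  ...TT
  ..F.T
Step 4: 1 trees catch fire, 3 burn out
  .FTTT
  ...TT
  ...TT
  ...TT
  ....T
Step 5: 1 trees catch fire, 1 burn out
  ..FTT
  ...TT
  ...TT
  ...TT
  ....T

..FTT
...TT
...TT
...TT
....T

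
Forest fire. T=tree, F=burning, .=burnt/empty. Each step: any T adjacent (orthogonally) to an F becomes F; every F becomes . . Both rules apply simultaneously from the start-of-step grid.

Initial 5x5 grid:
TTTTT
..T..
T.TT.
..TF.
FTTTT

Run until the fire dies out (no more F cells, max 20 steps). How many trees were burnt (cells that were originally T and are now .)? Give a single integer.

Step 1: +4 fires, +2 burnt (F count now 4)
Step 2: +3 fires, +4 burnt (F count now 3)
Step 3: +1 fires, +3 burnt (F count now 1)
Step 4: +1 fires, +1 burnt (F count now 1)
Step 5: +2 fires, +1 burnt (F count now 2)
Step 6: +2 fires, +2 burnt (F count now 2)
Step 7: +0 fires, +2 burnt (F count now 0)
Fire out after step 7
Initially T: 14, now '.': 24
Total burnt (originally-T cells now '.'): 13

Answer: 13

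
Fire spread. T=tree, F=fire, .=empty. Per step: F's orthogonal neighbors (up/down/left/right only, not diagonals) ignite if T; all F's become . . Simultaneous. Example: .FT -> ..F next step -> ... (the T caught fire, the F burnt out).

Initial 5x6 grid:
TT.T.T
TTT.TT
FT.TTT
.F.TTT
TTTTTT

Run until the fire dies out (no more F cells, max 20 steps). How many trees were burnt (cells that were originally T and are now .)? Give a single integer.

Answer: 21

Derivation:
Step 1: +3 fires, +2 burnt (F count now 3)
Step 2: +4 fires, +3 burnt (F count now 4)
Step 3: +3 fires, +4 burnt (F count now 3)
Step 4: +2 fires, +3 burnt (F count now 2)
Step 5: +3 fires, +2 burnt (F count now 3)
Step 6: +2 fires, +3 burnt (F count now 2)
Step 7: +2 fires, +2 burnt (F count now 2)
Step 8: +1 fires, +2 burnt (F count now 1)
Step 9: +1 fires, +1 burnt (F count now 1)
Step 10: +0 fires, +1 burnt (F count now 0)
Fire out after step 10
Initially T: 22, now '.': 29
Total burnt (originally-T cells now '.'): 21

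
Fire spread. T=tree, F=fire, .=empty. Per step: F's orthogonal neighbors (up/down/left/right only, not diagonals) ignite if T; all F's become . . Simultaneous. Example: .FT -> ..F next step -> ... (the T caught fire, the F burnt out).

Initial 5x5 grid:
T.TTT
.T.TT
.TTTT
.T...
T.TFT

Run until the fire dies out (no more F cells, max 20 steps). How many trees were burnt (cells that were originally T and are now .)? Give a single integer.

Answer: 2

Derivation:
Step 1: +2 fires, +1 burnt (F count now 2)
Step 2: +0 fires, +2 burnt (F count now 0)
Fire out after step 2
Initially T: 15, now '.': 12
Total burnt (originally-T cells now '.'): 2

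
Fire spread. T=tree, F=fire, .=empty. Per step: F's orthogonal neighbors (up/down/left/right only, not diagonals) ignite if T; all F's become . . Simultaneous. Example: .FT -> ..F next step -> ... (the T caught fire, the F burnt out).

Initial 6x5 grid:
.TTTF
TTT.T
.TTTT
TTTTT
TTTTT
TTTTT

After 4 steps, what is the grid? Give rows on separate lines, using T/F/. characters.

Step 1: 2 trees catch fire, 1 burn out
  .TTF.
  TTT.F
  .TTTT
  TTTTT
  TTTTT
  TTTTT
Step 2: 2 trees catch fire, 2 burn out
  .TF..
  TTT..
  .TTTF
  TTTTT
  TTTTT
  TTTTT
Step 3: 4 trees catch fire, 2 burn out
  .F...
  TTF..
  .TTF.
  TTTTF
  TTTTT
  TTTTT
Step 4: 4 trees catch fire, 4 burn out
  .....
  TF...
  .TF..
  TTTF.
  TTTTF
  TTTTT

.....
TF...
.TF..
TTTF.
TTTTF
TTTTT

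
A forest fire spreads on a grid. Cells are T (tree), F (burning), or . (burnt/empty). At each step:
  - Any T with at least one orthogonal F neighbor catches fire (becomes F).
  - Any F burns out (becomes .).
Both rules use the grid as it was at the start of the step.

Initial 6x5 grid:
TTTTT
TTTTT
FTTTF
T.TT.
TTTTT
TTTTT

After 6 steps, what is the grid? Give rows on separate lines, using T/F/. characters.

Step 1: 5 trees catch fire, 2 burn out
  TTTTT
  FTTTF
  .FTF.
  F.TT.
  TTTTT
  TTTTT
Step 2: 7 trees catch fire, 5 burn out
  FTTTF
  .FTF.
  ..F..
  ..TF.
  FTTTT
  TTTTT
Step 3: 7 trees catch fire, 7 burn out
  .FTF.
  ..F..
  .....
  ..F..
  .FTFT
  FTTTT
Step 4: 5 trees catch fire, 7 burn out
  ..F..
  .....
  .....
  .....
  ..F.F
  .FTFT
Step 5: 2 trees catch fire, 5 burn out
  .....
  .....
  .....
  .....
  .....
  ..F.F
Step 6: 0 trees catch fire, 2 burn out
  .....
  .....
  .....
  .....
  .....
  .....

.....
.....
.....
.....
.....
.....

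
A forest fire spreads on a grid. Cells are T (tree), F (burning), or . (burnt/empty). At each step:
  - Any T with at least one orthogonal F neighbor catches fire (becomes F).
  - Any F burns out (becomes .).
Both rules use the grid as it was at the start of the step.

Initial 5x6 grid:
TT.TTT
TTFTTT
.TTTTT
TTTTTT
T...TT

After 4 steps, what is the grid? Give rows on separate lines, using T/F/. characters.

Step 1: 3 trees catch fire, 1 burn out
  TT.TTT
  TF.FTT
  .TFTTT
  TTTTTT
  T...TT
Step 2: 7 trees catch fire, 3 burn out
  TF.FTT
  F...FT
  .F.FTT
  TTFTTT
  T...TT
Step 3: 6 trees catch fire, 7 burn out
  F...FT
  .....F
  ....FT
  TF.FTT
  T...TT
Step 4: 4 trees catch fire, 6 burn out
  .....F
  ......
  .....F
  F...FT
  T...TT

.....F
......
.....F
F...FT
T...TT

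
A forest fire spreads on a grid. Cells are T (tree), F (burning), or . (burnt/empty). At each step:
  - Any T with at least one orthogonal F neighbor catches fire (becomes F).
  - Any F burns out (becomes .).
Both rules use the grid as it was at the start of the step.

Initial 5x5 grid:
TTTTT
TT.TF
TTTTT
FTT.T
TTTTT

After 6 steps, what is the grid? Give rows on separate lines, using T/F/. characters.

Step 1: 6 trees catch fire, 2 burn out
  TTTTF
  TT.F.
  FTTTF
  .FT.T
  FTTTT
Step 2: 7 trees catch fire, 6 burn out
  TTTF.
  FT...
  .FTF.
  ..F.F
  .FTTT
Step 3: 6 trees catch fire, 7 burn out
  FTF..
  .F...
  ..F..
  .....
  ..FTF
Step 4: 2 trees catch fire, 6 burn out
  .F...
  .....
  .....
  .....
  ...F.
Step 5: 0 trees catch fire, 2 burn out
  .....
  .....
  .....
  .....
  .....
Step 6: 0 trees catch fire, 0 burn out
  .....
  .....
  .....
  .....
  .....

.....
.....
.....
.....
.....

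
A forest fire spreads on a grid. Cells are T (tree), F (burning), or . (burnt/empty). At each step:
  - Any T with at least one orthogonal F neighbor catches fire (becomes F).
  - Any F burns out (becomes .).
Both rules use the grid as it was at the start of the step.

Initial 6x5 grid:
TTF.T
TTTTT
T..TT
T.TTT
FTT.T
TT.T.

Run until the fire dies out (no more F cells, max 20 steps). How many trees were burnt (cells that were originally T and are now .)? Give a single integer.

Answer: 20

Derivation:
Step 1: +5 fires, +2 burnt (F count now 5)
Step 2: +6 fires, +5 burnt (F count now 6)
Step 3: +4 fires, +6 burnt (F count now 4)
Step 4: +3 fires, +4 burnt (F count now 3)
Step 5: +1 fires, +3 burnt (F count now 1)
Step 6: +1 fires, +1 burnt (F count now 1)
Step 7: +0 fires, +1 burnt (F count now 0)
Fire out after step 7
Initially T: 21, now '.': 29
Total burnt (originally-T cells now '.'): 20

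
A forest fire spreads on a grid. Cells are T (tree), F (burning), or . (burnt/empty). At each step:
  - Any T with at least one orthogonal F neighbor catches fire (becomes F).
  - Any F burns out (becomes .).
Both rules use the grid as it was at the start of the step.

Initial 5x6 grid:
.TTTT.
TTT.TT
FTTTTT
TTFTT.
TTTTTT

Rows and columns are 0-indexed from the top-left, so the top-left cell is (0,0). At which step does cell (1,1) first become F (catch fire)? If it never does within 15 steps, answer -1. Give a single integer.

Step 1: cell (1,1)='T' (+7 fires, +2 burnt)
Step 2: cell (1,1)='F' (+7 fires, +7 burnt)
  -> target ignites at step 2
Step 3: cell (1,1)='.' (+4 fires, +7 burnt)
Step 4: cell (1,1)='.' (+4 fires, +4 burnt)
Step 5: cell (1,1)='.' (+2 fires, +4 burnt)
Step 6: cell (1,1)='.' (+0 fires, +2 burnt)
  fire out at step 6

2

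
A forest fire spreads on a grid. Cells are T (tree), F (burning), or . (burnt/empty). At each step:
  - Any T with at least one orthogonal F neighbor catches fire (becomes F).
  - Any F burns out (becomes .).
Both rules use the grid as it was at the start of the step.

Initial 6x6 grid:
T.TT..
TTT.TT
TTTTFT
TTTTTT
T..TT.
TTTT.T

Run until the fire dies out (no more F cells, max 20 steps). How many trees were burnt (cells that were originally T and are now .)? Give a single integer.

Answer: 26

Derivation:
Step 1: +4 fires, +1 burnt (F count now 4)
Step 2: +5 fires, +4 burnt (F count now 5)
Step 3: +4 fires, +5 burnt (F count now 4)
Step 4: +5 fires, +4 burnt (F count now 5)
Step 5: +4 fires, +5 burnt (F count now 4)
Step 6: +3 fires, +4 burnt (F count now 3)
Step 7: +1 fires, +3 burnt (F count now 1)
Step 8: +0 fires, +1 burnt (F count now 0)
Fire out after step 8
Initially T: 27, now '.': 35
Total burnt (originally-T cells now '.'): 26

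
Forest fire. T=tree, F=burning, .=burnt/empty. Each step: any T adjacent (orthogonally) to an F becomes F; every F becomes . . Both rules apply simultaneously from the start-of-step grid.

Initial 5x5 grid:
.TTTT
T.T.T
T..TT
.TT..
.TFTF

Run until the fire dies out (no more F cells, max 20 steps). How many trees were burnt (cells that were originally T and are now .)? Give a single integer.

Step 1: +3 fires, +2 burnt (F count now 3)
Step 2: +1 fires, +3 burnt (F count now 1)
Step 3: +0 fires, +1 burnt (F count now 0)
Fire out after step 3
Initially T: 14, now '.': 15
Total burnt (originally-T cells now '.'): 4

Answer: 4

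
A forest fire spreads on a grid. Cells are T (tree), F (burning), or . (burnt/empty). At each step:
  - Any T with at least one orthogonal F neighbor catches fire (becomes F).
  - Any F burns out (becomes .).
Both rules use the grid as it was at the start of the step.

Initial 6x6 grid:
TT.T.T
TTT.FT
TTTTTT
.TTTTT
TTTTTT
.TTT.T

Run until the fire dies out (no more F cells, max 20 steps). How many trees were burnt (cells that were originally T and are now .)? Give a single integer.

Step 1: +2 fires, +1 burnt (F count now 2)
Step 2: +4 fires, +2 burnt (F count now 4)
Step 3: +4 fires, +4 burnt (F count now 4)
Step 4: +5 fires, +4 burnt (F count now 5)
Step 5: +6 fires, +5 burnt (F count now 6)
Step 6: +4 fires, +6 burnt (F count now 4)
Step 7: +3 fires, +4 burnt (F count now 3)
Step 8: +0 fires, +3 burnt (F count now 0)
Fire out after step 8
Initially T: 29, now '.': 35
Total burnt (originally-T cells now '.'): 28

Answer: 28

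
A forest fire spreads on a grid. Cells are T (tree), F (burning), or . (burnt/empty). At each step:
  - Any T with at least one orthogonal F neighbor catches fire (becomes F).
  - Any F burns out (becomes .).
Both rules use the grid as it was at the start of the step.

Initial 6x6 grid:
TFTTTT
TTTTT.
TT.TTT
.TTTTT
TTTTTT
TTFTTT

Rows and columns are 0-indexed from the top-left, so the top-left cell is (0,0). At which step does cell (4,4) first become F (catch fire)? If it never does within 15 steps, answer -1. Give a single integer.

Step 1: cell (4,4)='T' (+6 fires, +2 burnt)
Step 2: cell (4,4)='T' (+9 fires, +6 burnt)
Step 3: cell (4,4)='F' (+8 fires, +9 burnt)
  -> target ignites at step 3
Step 4: cell (4,4)='.' (+5 fires, +8 burnt)
Step 5: cell (4,4)='.' (+2 fires, +5 burnt)
Step 6: cell (4,4)='.' (+1 fires, +2 burnt)
Step 7: cell (4,4)='.' (+0 fires, +1 burnt)
  fire out at step 7

3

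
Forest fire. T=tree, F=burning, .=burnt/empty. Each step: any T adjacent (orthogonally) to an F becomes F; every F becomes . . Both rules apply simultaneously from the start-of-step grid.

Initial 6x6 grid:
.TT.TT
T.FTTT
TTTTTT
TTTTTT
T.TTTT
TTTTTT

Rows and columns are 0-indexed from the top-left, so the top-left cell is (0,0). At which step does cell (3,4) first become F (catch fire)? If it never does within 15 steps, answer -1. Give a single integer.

Step 1: cell (3,4)='T' (+3 fires, +1 burnt)
Step 2: cell (3,4)='T' (+5 fires, +3 burnt)
Step 3: cell (3,4)='T' (+7 fires, +5 burnt)
Step 4: cell (3,4)='F' (+7 fires, +7 burnt)
  -> target ignites at step 4
Step 5: cell (3,4)='.' (+5 fires, +7 burnt)
Step 6: cell (3,4)='.' (+3 fires, +5 burnt)
Step 7: cell (3,4)='.' (+1 fires, +3 burnt)
Step 8: cell (3,4)='.' (+0 fires, +1 burnt)
  fire out at step 8

4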